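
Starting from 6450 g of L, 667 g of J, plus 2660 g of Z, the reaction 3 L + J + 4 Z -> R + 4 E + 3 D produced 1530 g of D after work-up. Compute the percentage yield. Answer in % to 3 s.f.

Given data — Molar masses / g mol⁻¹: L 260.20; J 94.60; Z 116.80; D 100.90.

n(L) = 6450 / 260.20 = 24.79 mol
n(J) = 667.0 / 94.60 = 7.051 mol
n(Z) = 2660 / 116.80 = 22.77 mol
n/ν → L: 8.263, J: 7.051, Z: 5.693; Z is limiting.
theoretical n(D) = (3/4) × 22.77 = 17.08 mol → 1723 g
% yield = 1530 / 1723 × 100 = 88.80 %

88.8 %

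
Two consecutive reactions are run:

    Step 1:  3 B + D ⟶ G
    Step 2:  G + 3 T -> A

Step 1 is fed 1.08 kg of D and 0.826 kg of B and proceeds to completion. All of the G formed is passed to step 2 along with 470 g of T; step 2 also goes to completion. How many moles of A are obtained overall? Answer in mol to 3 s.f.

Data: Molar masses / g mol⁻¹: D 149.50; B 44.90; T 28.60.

Step 1:
n(D) = 1.080×1000 / 149.50 = 7.224 mol
n(B) = 0.8260×1000 / 44.90 = 18.40 mol
n/ν → D: 7.224, B: 6.133; B is limiting.
n(G) produced = (1/3) × 18.40 = 6.133 mol
Step 2:
n(G) available = 6.133 mol
n(T) = 470.0 / 28.60 = 16.43 mol
n/ν → G: 6.133, T: 5.477; T is limiting.
n(A) = (1/3) × 16.43 = 5.477 mol

5.48 mol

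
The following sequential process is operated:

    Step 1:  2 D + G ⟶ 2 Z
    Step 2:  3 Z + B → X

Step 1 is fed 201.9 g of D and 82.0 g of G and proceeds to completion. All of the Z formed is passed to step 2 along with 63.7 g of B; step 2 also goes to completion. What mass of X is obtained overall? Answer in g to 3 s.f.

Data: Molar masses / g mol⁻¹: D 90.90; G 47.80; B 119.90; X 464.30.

247 g

Step 1:
n(D) = 201.9 / 90.90 = 2.221 mol
n(G) = 82.00 / 47.80 = 1.715 mol
n/ν for D = 2.221/2 = 1.111
n/ν for G = 1.715/1 = 1.715
Smallest n/ν is D → limiting reagent.
n(Z) produced = (2/2) × 2.221 = 2.221 mol
Step 2:
n(Z) available = 2.221 mol
n(B) = 63.70 / 119.90 = 0.5313 mol
n/ν for Z = 2.221/3 = 0.7403
n/ν for B = 0.5313/1 = 0.5313
Smallest n/ν is B → limiting reagent.
n(X) = (1/1) × 0.5313 = 0.5313 mol
mass = 0.5313 × 464.30 = 246.7 g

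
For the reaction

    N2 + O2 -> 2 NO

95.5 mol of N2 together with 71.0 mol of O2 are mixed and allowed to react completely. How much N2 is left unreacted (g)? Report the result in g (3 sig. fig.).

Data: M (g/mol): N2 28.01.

n(N2) = 95.50 mol
n(O2) = 71.00 mol
n/ν → N2: 95.50, O2: 71.00; O2 is limiting.
N2 consumed = (1/1) × 71.00 = 71.00 mol
N2 remaining = 95.50 − 71.00 = 24.50 mol
mass = 24.50 × 28.01 = 686.2 g

686 g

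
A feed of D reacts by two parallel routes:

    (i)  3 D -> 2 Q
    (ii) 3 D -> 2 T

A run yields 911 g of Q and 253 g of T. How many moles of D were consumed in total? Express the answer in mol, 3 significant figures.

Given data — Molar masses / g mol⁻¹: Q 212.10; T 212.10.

n(Q) = 911 / 212.10 = 4.295 mol
n(T) = 253 / 212.10 = 1.193 mol
n(D) via (i) = (3/2)×4.295 = 6.443 mol
n(D) via (ii) = (3/2)×1.193 = 1.790 mol
total n(D) = 6.443 + 1.790 = 8.233 mol

8.23 mol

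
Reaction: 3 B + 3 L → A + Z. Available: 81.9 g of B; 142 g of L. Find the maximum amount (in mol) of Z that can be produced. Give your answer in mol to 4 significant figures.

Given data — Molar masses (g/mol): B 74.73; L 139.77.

n(B) = 81.90 / 74.73 = 1.096 mol
n(L) = 142.0 / 139.77 = 1.016 mol
n/ν for B = 1.096/3 = 0.3653
n/ν for L = 1.016/3 = 0.3387
Smallest n/ν is L → limiting reagent.
n(Z) = (1/3) × 1.016 = 0.3387 mol

0.3387 mol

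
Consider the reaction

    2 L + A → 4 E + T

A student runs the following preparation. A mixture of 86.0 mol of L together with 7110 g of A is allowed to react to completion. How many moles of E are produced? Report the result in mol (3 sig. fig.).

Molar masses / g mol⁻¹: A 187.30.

n(L) = 86.00 mol
n(A) = 7110 / 187.30 = 37.96 mol
n/ν for L = 86.00/2 = 43.00
n/ν for A = 37.96/1 = 37.96
Smallest n/ν is A → limiting reagent.
n(E) = (4/1) × 37.96 = 151.8 mol

152 mol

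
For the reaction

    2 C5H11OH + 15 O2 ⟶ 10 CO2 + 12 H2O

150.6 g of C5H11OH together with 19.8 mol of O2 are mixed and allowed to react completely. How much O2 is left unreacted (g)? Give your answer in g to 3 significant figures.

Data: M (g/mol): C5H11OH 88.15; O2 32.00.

n(C5H11OH) = 150.6 / 88.15 = 1.708 mol
n(O2) = 19.80 mol
n/ν → C5H11OH: 0.8540, O2: 1.320; C5H11OH is limiting.
O2 consumed = (15/2) × 1.708 = 12.81 mol
O2 remaining = 19.80 − 12.81 = 6.990 mol
mass = 6.990 × 32.00 = 223.7 g

224 g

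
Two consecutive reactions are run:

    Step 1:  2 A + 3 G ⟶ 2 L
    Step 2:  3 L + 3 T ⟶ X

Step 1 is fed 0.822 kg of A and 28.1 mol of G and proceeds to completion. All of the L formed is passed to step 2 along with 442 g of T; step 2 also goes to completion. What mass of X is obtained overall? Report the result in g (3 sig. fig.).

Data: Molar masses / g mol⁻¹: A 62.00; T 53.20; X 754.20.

Step 1:
n(A) = 0.8220×1000 / 62.00 = 13.26 mol
n(G) = 28.10 mol
n/ν for A = 13.26/2 = 6.630
n/ν for G = 28.10/3 = 9.367
Smallest n/ν is A → limiting reagent.
n(L) produced = (2/2) × 13.26 = 13.26 mol
Step 2:
n(L) available = 13.26 mol
n(T) = 442.0 / 53.20 = 8.308 mol
n/ν for L = 13.26/3 = 4.420
n/ν for T = 8.308/3 = 2.769
Smallest n/ν is T → limiting reagent.
n(X) = (1/3) × 8.308 = 2.769 mol
mass = 2.769 × 754.20 = 2088 g

2090 g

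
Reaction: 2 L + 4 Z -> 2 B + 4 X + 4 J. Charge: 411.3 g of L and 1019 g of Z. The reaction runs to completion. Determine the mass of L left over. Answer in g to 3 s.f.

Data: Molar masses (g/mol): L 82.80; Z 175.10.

n(L) = 411.3 / 82.80 = 4.967 mol
n(Z) = 1019 / 175.10 = 5.820 mol
n/ν for L = 4.967/2 = 2.484
n/ν for Z = 5.820/4 = 1.455
Smallest n/ν is Z → limiting reagent.
L consumed = (2/4) × 5.820 = 2.910 mol
L remaining = 4.967 − 2.910 = 2.057 mol
mass = 2.057 × 82.80 = 170.3 g

170 g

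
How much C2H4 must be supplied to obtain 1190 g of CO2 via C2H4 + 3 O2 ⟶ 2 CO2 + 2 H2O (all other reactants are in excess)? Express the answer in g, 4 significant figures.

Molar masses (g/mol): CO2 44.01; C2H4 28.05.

379.2 g

n(CO2) = 1190 / 44.01 = 27.04 mol
n(C2H4) = (1/2) × 27.04 = 13.52 mol
mass = 13.52 × 28.05 = 379.2 g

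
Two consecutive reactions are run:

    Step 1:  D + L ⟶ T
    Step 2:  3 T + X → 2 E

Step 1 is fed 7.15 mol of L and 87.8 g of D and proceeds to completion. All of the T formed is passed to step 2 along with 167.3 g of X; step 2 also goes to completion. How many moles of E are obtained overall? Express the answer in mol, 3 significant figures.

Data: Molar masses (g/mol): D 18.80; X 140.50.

2.38 mol

Step 1:
n(L) = 7.150 mol
n(D) = 87.80 / 18.80 = 4.670 mol
n/ν for L = 7.150/1 = 7.150
n/ν for D = 4.670/1 = 4.670
Smallest n/ν is D → limiting reagent.
n(T) produced = (1/1) × 4.670 = 4.670 mol
Step 2:
n(T) available = 4.670 mol
n(X) = 167.3 / 140.50 = 1.191 mol
n/ν for T = 4.670/3 = 1.557
n/ν for X = 1.191/1 = 1.191
Smallest n/ν is X → limiting reagent.
n(E) = (2/1) × 1.191 = 2.382 mol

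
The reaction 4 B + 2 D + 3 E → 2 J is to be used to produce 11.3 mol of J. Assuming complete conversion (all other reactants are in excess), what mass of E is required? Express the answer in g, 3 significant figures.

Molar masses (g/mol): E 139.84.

2370 g

n(J) = 11.30 mol
n(E) = (3/2) × 11.30 = 16.95 mol
mass = 16.95 × 139.84 = 2370 g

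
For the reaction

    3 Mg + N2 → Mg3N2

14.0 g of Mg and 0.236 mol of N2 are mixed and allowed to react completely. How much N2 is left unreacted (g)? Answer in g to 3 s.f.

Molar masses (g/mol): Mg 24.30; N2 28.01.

1.23 g

n(Mg) = 14.00 / 24.30 = 0.5761 mol
n(N2) = 0.2360 mol
n/ν for Mg = 0.5761/3 = 0.1920
n/ν for N2 = 0.2360/1 = 0.2360
Smallest n/ν is Mg → limiting reagent.
N2 consumed = (1/3) × 0.5761 = 0.1920 mol
N2 remaining = 0.2360 − 0.1920 = 0.04400 mol
mass = 0.04400 × 28.01 = 1.232 g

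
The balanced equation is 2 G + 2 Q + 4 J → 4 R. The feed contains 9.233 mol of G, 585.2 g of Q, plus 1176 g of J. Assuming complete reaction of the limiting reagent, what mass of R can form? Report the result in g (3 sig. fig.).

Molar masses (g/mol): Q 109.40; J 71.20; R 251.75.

n(G) = 9.233 mol
n(Q) = 585.2 / 109.40 = 5.349 mol
n(J) = 1176 / 71.20 = 16.52 mol
n/ν for G = 9.233/2 = 4.617
n/ν for Q = 5.349/2 = 2.675
n/ν for J = 16.52/4 = 4.130
Smallest n/ν is Q → limiting reagent.
n(R) = (4/2) × 5.349 = 10.70 mol
mass = 10.70 × 251.75 = 2694 g

2690 g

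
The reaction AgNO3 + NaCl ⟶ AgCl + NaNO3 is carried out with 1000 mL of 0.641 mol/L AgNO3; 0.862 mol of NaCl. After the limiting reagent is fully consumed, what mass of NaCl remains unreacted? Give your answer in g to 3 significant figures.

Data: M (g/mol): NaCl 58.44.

n(AgNO3) = 0.641 × 1000/1000 = 0.6410 mol
n(NaCl) = 0.8620 mol
n/ν for AgNO3 = 0.6410/1 = 0.6410
n/ν for NaCl = 0.8620/1 = 0.8620
Smallest n/ν is AgNO3 → limiting reagent.
NaCl consumed = (1/1) × 0.6410 = 0.6410 mol
NaCl remaining = 0.8620 − 0.6410 = 0.2210 mol
mass = 0.2210 × 58.44 = 12.92 g

12.9 g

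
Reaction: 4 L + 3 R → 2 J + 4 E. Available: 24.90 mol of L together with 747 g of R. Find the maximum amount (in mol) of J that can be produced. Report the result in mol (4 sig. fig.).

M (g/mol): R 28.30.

12.45 mol

n(L) = 24.90 mol
n(R) = 747.0 / 28.30 = 26.40 mol
n/ν → L: 6.225, R: 8.800; L is limiting.
n(J) = (2/4) × 24.90 = 12.45 mol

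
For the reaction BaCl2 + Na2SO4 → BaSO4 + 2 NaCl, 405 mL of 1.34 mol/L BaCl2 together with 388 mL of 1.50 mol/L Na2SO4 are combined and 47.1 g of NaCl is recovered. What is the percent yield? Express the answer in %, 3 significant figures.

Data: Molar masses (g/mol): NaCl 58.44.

n(BaCl2) = 1.34 × 405.0/1000 = 0.5427 mol
n(Na2SO4) = 1.50 × 388.0/1000 = 0.5820 mol
n/ν for BaCl2 = 0.5427/1 = 0.5427
n/ν for Na2SO4 = 0.5820/1 = 0.5820
Smallest n/ν is BaCl2 → limiting reagent.
theoretical n(NaCl) = (2/1) × 0.5427 = 1.085 mol → 63.41 g
% yield = 47.1 / 63.41 × 100 = 74.28 %

74.3 %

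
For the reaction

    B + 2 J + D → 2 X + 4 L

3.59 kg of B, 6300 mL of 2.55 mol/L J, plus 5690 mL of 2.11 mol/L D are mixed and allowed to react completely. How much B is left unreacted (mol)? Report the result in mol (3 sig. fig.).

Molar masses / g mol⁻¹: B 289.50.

n(B) = 3.590×1000 / 289.50 = 12.40 mol
n(J) = 2.55 × 6300/1000 = 16.07 mol
n(D) = 2.11 × 5690/1000 = 12.01 mol
n/ν for B = 12.40/1 = 12.40
n/ν for J = 16.07/2 = 8.035
n/ν for D = 12.01/1 = 12.01
Smallest n/ν is J → limiting reagent.
B consumed = (1/2) × 16.07 = 8.035 mol
B remaining = 12.40 − 8.035 = 4.365 mol

4.37 mol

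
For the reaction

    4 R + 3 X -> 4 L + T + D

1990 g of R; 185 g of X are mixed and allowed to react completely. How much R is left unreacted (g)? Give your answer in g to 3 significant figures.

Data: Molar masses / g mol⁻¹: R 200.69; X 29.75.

326 g

n(R) = 1990 / 200.69 = 9.916 mol
n(X) = 185.0 / 29.75 = 6.218 mol
n/ν for R = 9.916/4 = 2.479
n/ν for X = 6.218/3 = 2.073
Smallest n/ν is X → limiting reagent.
R consumed = (4/3) × 6.218 = 8.291 mol
R remaining = 9.916 − 8.291 = 1.625 mol
mass = 1.625 × 200.69 = 326.1 g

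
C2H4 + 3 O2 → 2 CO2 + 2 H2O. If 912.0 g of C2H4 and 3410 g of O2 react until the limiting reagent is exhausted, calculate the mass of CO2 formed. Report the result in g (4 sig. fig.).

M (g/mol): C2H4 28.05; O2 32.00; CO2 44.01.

n(C2H4) = 912.0 / 28.05 = 32.51 mol
n(O2) = 3410 / 32.00 = 106.6 mol
n/ν → C2H4: 32.51, O2: 35.53; C2H4 is limiting.
n(CO2) = (2/1) × 32.51 = 65.02 mol
mass = 65.02 × 44.01 = 2862 g

2862 g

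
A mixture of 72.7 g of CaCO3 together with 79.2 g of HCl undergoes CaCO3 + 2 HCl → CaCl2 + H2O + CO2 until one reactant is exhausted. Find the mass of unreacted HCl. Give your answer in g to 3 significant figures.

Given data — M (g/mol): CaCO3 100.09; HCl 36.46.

26.2 g

n(CaCO3) = 72.70 / 100.09 = 0.7263 mol
n(HCl) = 79.20 / 36.46 = 2.172 mol
n/ν for CaCO3 = 0.7263/1 = 0.7263
n/ν for HCl = 2.172/2 = 1.086
Smallest n/ν is CaCO3 → limiting reagent.
HCl consumed = (2/1) × 0.7263 = 1.453 mol
HCl remaining = 2.172 − 1.453 = 0.7190 mol
mass = 0.7190 × 36.46 = 26.21 g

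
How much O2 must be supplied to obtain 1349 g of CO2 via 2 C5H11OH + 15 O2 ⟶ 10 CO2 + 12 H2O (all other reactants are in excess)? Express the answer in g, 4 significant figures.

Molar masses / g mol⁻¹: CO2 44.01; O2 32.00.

1471 g

n(CO2) = 1349 / 44.01 = 30.65 mol
n(O2) = (15/10) × 30.65 = 45.98 mol
mass = 45.98 × 32.00 = 1471 g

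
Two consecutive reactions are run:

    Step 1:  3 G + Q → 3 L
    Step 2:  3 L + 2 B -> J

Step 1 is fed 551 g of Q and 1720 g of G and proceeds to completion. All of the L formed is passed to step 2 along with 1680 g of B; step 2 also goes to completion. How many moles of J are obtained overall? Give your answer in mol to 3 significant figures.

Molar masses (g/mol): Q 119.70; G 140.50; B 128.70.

4.08 mol

Step 1:
n(Q) = 551.0 / 119.70 = 4.603 mol
n(G) = 1720 / 140.50 = 12.24 mol
n/ν for Q = 4.603/1 = 4.603
n/ν for G = 12.24/3 = 4.080
Smallest n/ν is G → limiting reagent.
n(L) produced = (3/3) × 12.24 = 12.24 mol
Step 2:
n(L) available = 12.24 mol
n(B) = 1680 / 128.70 = 13.05 mol
n/ν for L = 12.24/3 = 4.080
n/ν for B = 13.05/2 = 6.525
Smallest n/ν is L → limiting reagent.
n(J) = (1/3) × 12.24 = 4.080 mol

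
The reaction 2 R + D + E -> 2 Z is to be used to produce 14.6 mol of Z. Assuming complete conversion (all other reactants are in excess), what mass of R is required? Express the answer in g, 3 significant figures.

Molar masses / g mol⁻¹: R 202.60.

n(Z) = 14.60 mol
n(R) = (2/2) × 14.60 = 14.60 mol
mass = 14.60 × 202.60 = 2958 g

2960 g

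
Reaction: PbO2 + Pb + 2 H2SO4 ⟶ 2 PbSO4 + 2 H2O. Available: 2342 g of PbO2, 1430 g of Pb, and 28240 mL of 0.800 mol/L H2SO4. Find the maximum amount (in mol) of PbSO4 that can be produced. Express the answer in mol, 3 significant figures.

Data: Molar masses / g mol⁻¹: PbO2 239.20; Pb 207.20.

13.8 mol

n(PbO2) = 2342 / 239.20 = 9.791 mol
n(Pb) = 1430 / 207.20 = 6.902 mol
n(H2SO4) = 0.800 × 28240/1000 = 22.59 mol
n/ν for PbO2 = 9.791/1 = 9.791
n/ν for Pb = 6.902/1 = 6.902
n/ν for H2SO4 = 22.59/2 = 11.30
Smallest n/ν is Pb → limiting reagent.
n(PbSO4) = (2/1) × 6.902 = 13.80 mol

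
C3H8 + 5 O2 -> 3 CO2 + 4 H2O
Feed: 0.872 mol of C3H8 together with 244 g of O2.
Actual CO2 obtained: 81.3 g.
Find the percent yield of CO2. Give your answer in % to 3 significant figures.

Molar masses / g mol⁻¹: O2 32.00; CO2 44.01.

70.6 %

n(C3H8) = 0.8720 mol
n(O2) = 244.0 / 32.00 = 7.625 mol
n/ν → C3H8: 0.8720, O2: 1.525; C3H8 is limiting.
theoretical n(CO2) = (3/1) × 0.8720 = 2.616 mol → 115.1 g
% yield = 81.3 / 115.1 × 100 = 70.63 %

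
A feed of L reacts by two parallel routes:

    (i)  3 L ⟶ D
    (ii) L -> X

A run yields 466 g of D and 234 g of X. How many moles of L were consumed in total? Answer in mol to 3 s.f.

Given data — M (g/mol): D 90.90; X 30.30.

n(D) = 466 / 90.90 = 5.127 mol
n(X) = 234 / 30.30 = 7.723 mol
n(L) via (i) = (3/1)×5.127 = 15.38 mol
n(L) via (ii) = (1/1)×7.723 = 7.723 mol
total n(L) = 15.38 + 7.723 = 23.10 mol

23.1 mol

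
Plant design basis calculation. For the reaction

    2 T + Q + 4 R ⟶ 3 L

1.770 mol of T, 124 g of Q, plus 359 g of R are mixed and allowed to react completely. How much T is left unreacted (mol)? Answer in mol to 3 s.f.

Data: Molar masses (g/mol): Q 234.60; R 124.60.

n(T) = 1.770 mol
n(Q) = 124.0 / 234.60 = 0.5286 mol
n(R) = 359.0 / 124.60 = 2.881 mol
n/ν for T = 1.770/2 = 0.8850
n/ν for Q = 0.5286/1 = 0.5286
n/ν for R = 2.881/4 = 0.7203
Smallest n/ν is Q → limiting reagent.
T consumed = (2/1) × 0.5286 = 1.057 mol
T remaining = 1.770 − 1.057 = 0.7130 mol

0.713 mol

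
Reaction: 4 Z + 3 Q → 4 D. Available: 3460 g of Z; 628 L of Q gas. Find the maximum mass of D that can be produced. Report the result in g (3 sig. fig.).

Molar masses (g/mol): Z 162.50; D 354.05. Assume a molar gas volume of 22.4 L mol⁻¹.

n(Z) = 3460 / 162.50 = 21.29 mol
n(Q) = 628.0 / 22.4 = 28.04 mol
n/ν → Z: 5.323, Q: 9.347; Z is limiting.
n(D) = (4/4) × 21.29 = 21.29 mol
mass = 21.29 × 354.05 = 7538 g

7540 g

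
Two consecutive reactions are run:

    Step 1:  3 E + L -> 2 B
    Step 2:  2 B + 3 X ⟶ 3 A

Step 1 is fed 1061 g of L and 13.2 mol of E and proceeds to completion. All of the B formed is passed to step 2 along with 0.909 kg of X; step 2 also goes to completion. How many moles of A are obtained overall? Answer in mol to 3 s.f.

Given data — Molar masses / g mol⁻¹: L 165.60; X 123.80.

Step 1:
n(L) = 1061 / 165.60 = 6.407 mol
n(E) = 13.20 mol
n/ν for L = 6.407/1 = 6.407
n/ν for E = 13.20/3 = 4.400
Smallest n/ν is E → limiting reagent.
n(B) produced = (2/3) × 13.20 = 8.800 mol
Step 2:
n(B) available = 8.800 mol
n(X) = 0.9090×1000 / 123.80 = 7.342 mol
n/ν for B = 8.800/2 = 4.400
n/ν for X = 7.342/3 = 2.447
Smallest n/ν is X → limiting reagent.
n(A) = (3/3) × 7.342 = 7.342 mol

7.34 mol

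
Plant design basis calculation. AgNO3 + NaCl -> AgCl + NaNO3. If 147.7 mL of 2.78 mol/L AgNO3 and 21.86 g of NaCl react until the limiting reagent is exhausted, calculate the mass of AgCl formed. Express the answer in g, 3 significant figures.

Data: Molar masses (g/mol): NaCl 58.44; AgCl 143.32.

n(AgNO3) = 2.78 × 147.7/1000 = 0.4106 mol
n(NaCl) = 21.86 / 58.44 = 0.3741 mol
n/ν for AgNO3 = 0.4106/1 = 0.4106
n/ν for NaCl = 0.3741/1 = 0.3741
Smallest n/ν is NaCl → limiting reagent.
n(AgCl) = (1/1) × 0.3741 = 0.3741 mol
mass = 0.3741 × 143.32 = 53.62 g

53.6 g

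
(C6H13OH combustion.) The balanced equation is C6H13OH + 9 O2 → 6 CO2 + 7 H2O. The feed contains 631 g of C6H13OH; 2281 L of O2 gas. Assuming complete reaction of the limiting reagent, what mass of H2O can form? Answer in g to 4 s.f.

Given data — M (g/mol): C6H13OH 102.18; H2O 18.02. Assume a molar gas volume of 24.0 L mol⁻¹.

n(C6H13OH) = 631.0 / 102.18 = 6.175 mol
n(O2) = 2281 / 24.0 = 95.04 mol
n/ν → C6H13OH: 6.175, O2: 10.56; C6H13OH is limiting.
n(H2O) = (7/1) × 6.175 = 43.23 mol
mass = 43.23 × 18.02 = 779.0 g

779.0 g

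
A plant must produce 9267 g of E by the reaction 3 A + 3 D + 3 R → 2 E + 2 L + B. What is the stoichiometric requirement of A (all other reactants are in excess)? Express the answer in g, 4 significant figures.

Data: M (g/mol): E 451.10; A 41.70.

n(E) = 9267 / 451.10 = 20.54 mol
n(A) = (3/2) × 20.54 = 30.81 mol
mass = 30.81 × 41.70 = 1285 g

1285 g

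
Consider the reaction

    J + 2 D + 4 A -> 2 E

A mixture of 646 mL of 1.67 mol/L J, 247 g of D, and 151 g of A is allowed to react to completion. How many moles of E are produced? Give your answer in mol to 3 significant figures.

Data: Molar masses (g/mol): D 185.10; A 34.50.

n(J) = 1.67 × 646.0/1000 = 1.079 mol
n(D) = 247.0 / 185.10 = 1.334 mol
n(A) = 151.0 / 34.50 = 4.377 mol
n/ν for J = 1.079/1 = 1.079
n/ν for D = 1.334/2 = 0.6670
n/ν for A = 4.377/4 = 1.094
Smallest n/ν is D → limiting reagent.
n(E) = (2/2) × 1.334 = 1.334 mol

1.33 mol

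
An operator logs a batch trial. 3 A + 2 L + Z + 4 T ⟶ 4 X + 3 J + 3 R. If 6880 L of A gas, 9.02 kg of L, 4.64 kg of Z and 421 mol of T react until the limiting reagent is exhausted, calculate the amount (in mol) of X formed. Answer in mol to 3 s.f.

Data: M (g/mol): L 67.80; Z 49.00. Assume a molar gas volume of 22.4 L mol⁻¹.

266 mol

n(A) = 6880 / 22.4 = 307.1 mol
n(L) = 9.020×1000 / 67.80 = 133.0 mol
n(Z) = 4.640×1000 / 49.00 = 94.69 mol
n(T) = 421.0 mol
n/ν → A: 102.4, L: 66.50, Z: 94.69, T: 105.3; L is limiting.
n(X) = (4/2) × 133.0 = 266.0 mol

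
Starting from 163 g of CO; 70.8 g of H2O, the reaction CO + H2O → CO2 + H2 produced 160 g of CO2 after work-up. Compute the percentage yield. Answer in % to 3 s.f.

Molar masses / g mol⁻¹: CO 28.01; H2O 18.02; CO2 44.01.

92.5 %

n(CO) = 163.0 / 28.01 = 5.819 mol
n(H2O) = 70.80 / 18.02 = 3.929 mol
n/ν for CO = 5.819/1 = 5.819
n/ν for H2O = 3.929/1 = 3.929
Smallest n/ν is H2O → limiting reagent.
theoretical n(CO2) = (1/1) × 3.929 = 3.929 mol → 172.9 g
% yield = 160 / 172.9 × 100 = 92.54 %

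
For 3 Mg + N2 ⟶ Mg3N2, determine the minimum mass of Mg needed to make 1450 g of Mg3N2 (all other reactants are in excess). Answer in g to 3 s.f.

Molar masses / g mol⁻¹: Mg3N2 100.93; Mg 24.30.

n(Mg3N2) = 1450 / 100.93 = 14.37 mol
n(Mg) = (3/1) × 14.37 = 43.11 mol
mass = 43.11 × 24.30 = 1048 g

1050 g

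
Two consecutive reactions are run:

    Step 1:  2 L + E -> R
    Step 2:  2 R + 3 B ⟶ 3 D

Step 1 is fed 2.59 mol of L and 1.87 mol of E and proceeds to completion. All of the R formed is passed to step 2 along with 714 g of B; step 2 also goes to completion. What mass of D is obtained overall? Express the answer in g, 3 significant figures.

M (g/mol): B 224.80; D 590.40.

1150 g

Step 1:
n(L) = 2.590 mol
n(E) = 1.870 mol
n/ν for L = 2.590/2 = 1.295
n/ν for E = 1.870/1 = 1.870
Smallest n/ν is L → limiting reagent.
n(R) produced = (1/2) × 2.590 = 1.295 mol
Step 2:
n(R) available = 1.295 mol
n(B) = 714.0 / 224.80 = 3.176 mol
n/ν for R = 1.295/2 = 0.6475
n/ν for B = 3.176/3 = 1.059
Smallest n/ν is R → limiting reagent.
n(D) = (3/2) × 1.295 = 1.943 mol
mass = 1.943 × 590.40 = 1147 g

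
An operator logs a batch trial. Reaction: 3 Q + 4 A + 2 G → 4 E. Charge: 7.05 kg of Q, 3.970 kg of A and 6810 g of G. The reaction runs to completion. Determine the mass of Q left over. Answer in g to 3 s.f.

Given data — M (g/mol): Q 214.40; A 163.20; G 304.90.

3140 g

n(Q) = 7.050×1000 / 214.40 = 32.88 mol
n(A) = 3.970×1000 / 163.20 = 24.33 mol
n(G) = 6810 / 304.90 = 22.34 mol
n/ν for Q = 32.88/3 = 10.96
n/ν for A = 24.33/4 = 6.083
n/ν for G = 22.34/2 = 11.17
Smallest n/ν is A → limiting reagent.
Q consumed = (3/4) × 24.33 = 18.25 mol
Q remaining = 32.88 − 18.25 = 14.63 mol
mass = 14.63 × 214.40 = 3137 g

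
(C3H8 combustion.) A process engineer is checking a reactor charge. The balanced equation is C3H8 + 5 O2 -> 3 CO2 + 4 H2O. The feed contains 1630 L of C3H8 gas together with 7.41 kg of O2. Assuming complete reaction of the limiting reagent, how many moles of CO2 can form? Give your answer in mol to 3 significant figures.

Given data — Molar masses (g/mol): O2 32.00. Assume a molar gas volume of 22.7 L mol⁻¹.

n(C3H8) = 1630 / 22.7 = 71.81 mol
n(O2) = 7.410×1000 / 32.00 = 231.6 mol
n/ν for C3H8 = 71.81/1 = 71.81
n/ν for O2 = 231.6/5 = 46.32
Smallest n/ν is O2 → limiting reagent.
n(CO2) = (3/5) × 231.6 = 139.0 mol

139 mol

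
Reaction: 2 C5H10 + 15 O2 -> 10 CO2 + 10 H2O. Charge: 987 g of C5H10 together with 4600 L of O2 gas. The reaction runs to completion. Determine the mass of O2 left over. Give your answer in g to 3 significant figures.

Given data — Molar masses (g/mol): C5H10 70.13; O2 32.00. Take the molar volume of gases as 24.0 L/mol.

n(C5H10) = 987.0 / 70.13 = 14.07 mol
n(O2) = 4600 / 24.0 = 191.7 mol
n/ν for C5H10 = 14.07/2 = 7.035
n/ν for O2 = 191.7/15 = 12.78
Smallest n/ν is C5H10 → limiting reagent.
O2 consumed = (15/2) × 14.07 = 105.5 mol
O2 remaining = 191.7 − 105.5 = 86.20 mol
mass = 86.20 × 32.00 = 2758 g

2760 g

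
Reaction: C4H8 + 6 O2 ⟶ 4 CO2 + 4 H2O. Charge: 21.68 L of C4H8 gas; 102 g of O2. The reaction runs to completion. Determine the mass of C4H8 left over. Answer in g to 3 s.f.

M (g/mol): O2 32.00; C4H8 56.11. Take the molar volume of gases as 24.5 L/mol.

n(C4H8) = 21.68 / 24.5 = 0.8849 mol
n(O2) = 102.0 / 32.00 = 3.188 mol
n/ν for C4H8 = 0.8849/1 = 0.8849
n/ν for O2 = 3.188/6 = 0.5313
Smallest n/ν is O2 → limiting reagent.
C4H8 consumed = (1/6) × 3.188 = 0.5313 mol
C4H8 remaining = 0.8849 − 0.5313 = 0.3536 mol
mass = 0.3536 × 56.11 = 19.84 g

19.8 g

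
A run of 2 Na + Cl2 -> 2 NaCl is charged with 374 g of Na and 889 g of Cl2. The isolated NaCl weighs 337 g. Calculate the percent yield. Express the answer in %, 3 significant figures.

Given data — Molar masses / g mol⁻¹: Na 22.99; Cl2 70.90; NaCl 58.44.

35.4 %

n(Na) = 374.0 / 22.99 = 16.27 mol
n(Cl2) = 889.0 / 70.90 = 12.54 mol
n/ν → Na: 8.135, Cl2: 12.54; Na is limiting.
theoretical n(NaCl) = (2/2) × 16.27 = 16.27 mol → 950.8 g
% yield = 337 / 950.8 × 100 = 35.44 %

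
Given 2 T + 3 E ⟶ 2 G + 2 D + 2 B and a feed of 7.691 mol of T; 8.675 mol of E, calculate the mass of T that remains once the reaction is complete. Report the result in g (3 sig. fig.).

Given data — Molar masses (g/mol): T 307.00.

n(T) = 7.691 mol
n(E) = 8.675 mol
n/ν for T = 7.691/2 = 3.846
n/ν for E = 8.675/3 = 2.892
Smallest n/ν is E → limiting reagent.
T consumed = (2/3) × 8.675 = 5.783 mol
T remaining = 7.691 − 5.783 = 1.908 mol
mass = 1.908 × 307.00 = 585.8 g

586 g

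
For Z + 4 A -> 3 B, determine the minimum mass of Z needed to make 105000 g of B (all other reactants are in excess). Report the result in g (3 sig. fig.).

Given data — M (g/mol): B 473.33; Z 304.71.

n(B) = 105000 / 473.33 = 221.8 mol
n(Z) = (1/3) × 221.8 = 73.93 mol
mass = 73.93 × 304.71 = 22530 g

22500 g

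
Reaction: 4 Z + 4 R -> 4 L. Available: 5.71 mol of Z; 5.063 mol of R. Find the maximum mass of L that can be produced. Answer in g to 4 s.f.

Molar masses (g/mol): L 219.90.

1113 g

n(Z) = 5.710 mol
n(R) = 5.063 mol
n/ν for Z = 5.710/4 = 1.428
n/ν for R = 5.063/4 = 1.266
Smallest n/ν is R → limiting reagent.
n(L) = (4/4) × 5.063 = 5.063 mol
mass = 5.063 × 219.90 = 1113 g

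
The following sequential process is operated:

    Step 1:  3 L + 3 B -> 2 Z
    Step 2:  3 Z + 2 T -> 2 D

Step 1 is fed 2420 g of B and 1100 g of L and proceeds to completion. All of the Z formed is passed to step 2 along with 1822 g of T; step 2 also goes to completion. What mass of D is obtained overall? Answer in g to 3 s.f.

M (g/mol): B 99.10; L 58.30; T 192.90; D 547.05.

Step 1:
n(B) = 2420 / 99.10 = 24.42 mol
n(L) = 1100 / 58.30 = 18.87 mol
n/ν for B = 24.42/3 = 8.140
n/ν for L = 18.87/3 = 6.290
Smallest n/ν is L → limiting reagent.
n(Z) produced = (2/3) × 18.87 = 12.58 mol
Step 2:
n(Z) available = 12.58 mol
n(T) = 1822 / 192.90 = 9.445 mol
n/ν for Z = 12.58/3 = 4.193
n/ν for T = 9.445/2 = 4.723
Smallest n/ν is Z → limiting reagent.
n(D) = (2/3) × 12.58 = 8.387 mol
mass = 8.387 × 547.05 = 4588 g

4590 g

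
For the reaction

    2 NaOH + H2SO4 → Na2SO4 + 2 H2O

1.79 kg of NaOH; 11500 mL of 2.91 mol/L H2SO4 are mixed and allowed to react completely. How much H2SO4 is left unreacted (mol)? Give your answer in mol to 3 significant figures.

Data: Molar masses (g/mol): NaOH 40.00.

11.1 mol

n(NaOH) = 1.790×1000 / 40.00 = 44.75 mol
n(H2SO4) = 2.91 × 11500/1000 = 33.47 mol
n/ν for NaOH = 44.75/2 = 22.38
n/ν for H2SO4 = 33.47/1 = 33.47
Smallest n/ν is NaOH → limiting reagent.
H2SO4 consumed = (1/2) × 44.75 = 22.38 mol
H2SO4 remaining = 33.47 − 22.38 = 11.09 mol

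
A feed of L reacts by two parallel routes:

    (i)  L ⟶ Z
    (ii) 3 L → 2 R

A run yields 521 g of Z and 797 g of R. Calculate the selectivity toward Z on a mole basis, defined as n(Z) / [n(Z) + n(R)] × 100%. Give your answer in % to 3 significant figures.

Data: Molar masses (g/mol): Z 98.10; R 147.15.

n(Z) = 521 / 98.10 = 5.311 mol
n(R) = 797 / 147.15 = 5.416 mol
selectivity = 5.311/(5.311+5.416) × 100 = 49.51 %

49.5 %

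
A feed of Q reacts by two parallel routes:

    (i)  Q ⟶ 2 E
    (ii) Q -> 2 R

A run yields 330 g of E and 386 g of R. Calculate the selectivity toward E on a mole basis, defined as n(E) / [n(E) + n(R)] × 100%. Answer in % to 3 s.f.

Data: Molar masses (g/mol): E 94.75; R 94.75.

46.1 %

n(E) = 330 / 94.75 = 3.483 mol
n(R) = 386 / 94.75 = 4.074 mol
selectivity = 3.483/(3.483+4.074) × 100 = 46.09 %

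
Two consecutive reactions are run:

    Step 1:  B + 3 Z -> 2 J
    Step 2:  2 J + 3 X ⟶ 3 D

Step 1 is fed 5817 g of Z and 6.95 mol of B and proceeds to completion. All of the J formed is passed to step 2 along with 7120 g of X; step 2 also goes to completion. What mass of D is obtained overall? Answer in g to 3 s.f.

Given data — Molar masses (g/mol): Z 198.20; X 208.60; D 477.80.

Step 1:
n(Z) = 5817 / 198.20 = 29.35 mol
n(B) = 6.950 mol
n/ν → Z: 9.783, B: 6.950; B is limiting.
n(J) produced = (2/1) × 6.950 = 13.90 mol
Step 2:
n(J) available = 13.90 mol
n(X) = 7120 / 208.60 = 34.13 mol
n/ν → J: 6.950, X: 11.38; J is limiting.
n(D) = (3/2) × 13.90 = 20.85 mol
mass = 20.85 × 477.80 = 9962 g

9960 g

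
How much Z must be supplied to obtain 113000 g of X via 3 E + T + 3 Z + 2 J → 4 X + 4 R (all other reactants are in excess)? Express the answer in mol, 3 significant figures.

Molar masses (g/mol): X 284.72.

n(X) = 113000 / 284.72 = 396.9 mol
n(Z) = (3/4) × 396.9 = 297.7 mol

298 mol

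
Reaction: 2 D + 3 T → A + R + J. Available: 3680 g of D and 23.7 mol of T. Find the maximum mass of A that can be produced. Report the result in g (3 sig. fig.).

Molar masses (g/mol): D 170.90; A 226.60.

n(D) = 3680 / 170.90 = 21.53 mol
n(T) = 23.70 mol
n/ν for D = 21.53/2 = 10.77
n/ν for T = 23.70/3 = 7.900
Smallest n/ν is T → limiting reagent.
n(A) = (1/3) × 23.70 = 7.900 mol
mass = 7.900 × 226.60 = 1790 g

1790 g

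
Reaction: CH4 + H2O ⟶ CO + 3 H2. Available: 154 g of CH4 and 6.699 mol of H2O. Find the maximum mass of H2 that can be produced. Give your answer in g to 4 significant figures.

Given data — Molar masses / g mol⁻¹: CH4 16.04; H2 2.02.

40.60 g

n(CH4) = 154.0 / 16.04 = 9.601 mol
n(H2O) = 6.699 mol
n/ν → CH4: 9.601, H2O: 6.699; H2O is limiting.
n(H2) = (3/1) × 6.699 = 20.10 mol
mass = 20.10 × 2.02 = 40.60 g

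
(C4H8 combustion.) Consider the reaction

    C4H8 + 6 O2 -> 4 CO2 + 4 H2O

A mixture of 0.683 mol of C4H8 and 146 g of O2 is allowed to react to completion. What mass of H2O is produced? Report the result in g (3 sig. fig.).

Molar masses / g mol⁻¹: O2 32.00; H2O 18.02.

49.2 g

n(C4H8) = 0.6830 mol
n(O2) = 146.0 / 32.00 = 4.563 mol
n/ν for C4H8 = 0.6830/1 = 0.6830
n/ν for O2 = 4.563/6 = 0.7605
Smallest n/ν is C4H8 → limiting reagent.
n(H2O) = (4/1) × 0.6830 = 2.732 mol
mass = 2.732 × 18.02 = 49.23 g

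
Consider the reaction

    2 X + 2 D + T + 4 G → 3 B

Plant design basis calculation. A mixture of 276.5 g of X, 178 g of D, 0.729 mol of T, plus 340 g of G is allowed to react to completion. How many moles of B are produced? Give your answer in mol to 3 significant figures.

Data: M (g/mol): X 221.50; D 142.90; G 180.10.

1.42 mol

n(X) = 276.5 / 221.50 = 1.248 mol
n(D) = 178.0 / 142.90 = 1.246 mol
n(T) = 0.7290 mol
n(G) = 340.0 / 180.10 = 1.888 mol
n/ν for X = 1.248/2 = 0.6240
n/ν for D = 1.246/2 = 0.6230
n/ν for T = 0.7290/1 = 0.7290
n/ν for G = 1.888/4 = 0.4720
Smallest n/ν is G → limiting reagent.
n(B) = (3/4) × 1.888 = 1.416 mol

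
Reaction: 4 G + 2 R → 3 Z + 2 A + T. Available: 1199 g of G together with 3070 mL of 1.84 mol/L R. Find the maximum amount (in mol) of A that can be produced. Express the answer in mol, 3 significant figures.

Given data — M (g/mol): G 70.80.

5.65 mol

n(G) = 1199 / 70.80 = 16.94 mol
n(R) = 1.84 × 3070/1000 = 5.649 mol
n/ν for G = 16.94/4 = 4.235
n/ν for R = 5.649/2 = 2.825
Smallest n/ν is R → limiting reagent.
n(A) = (2/2) × 5.649 = 5.649 mol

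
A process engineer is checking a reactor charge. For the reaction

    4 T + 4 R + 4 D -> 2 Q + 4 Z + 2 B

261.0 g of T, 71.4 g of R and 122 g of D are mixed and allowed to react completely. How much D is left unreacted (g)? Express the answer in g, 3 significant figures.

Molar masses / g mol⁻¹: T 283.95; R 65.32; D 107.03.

n(T) = 261.0 / 283.95 = 0.9192 mol
n(R) = 71.40 / 65.32 = 1.093 mol
n(D) = 122.0 / 107.03 = 1.140 mol
n/ν for T = 0.9192/4 = 0.2298
n/ν for R = 1.093/4 = 0.2733
n/ν for D = 1.140/4 = 0.2850
Smallest n/ν is T → limiting reagent.
D consumed = (4/4) × 0.9192 = 0.9192 mol
D remaining = 1.140 − 0.9192 = 0.2208 mol
mass = 0.2208 × 107.03 = 23.63 g

23.6 g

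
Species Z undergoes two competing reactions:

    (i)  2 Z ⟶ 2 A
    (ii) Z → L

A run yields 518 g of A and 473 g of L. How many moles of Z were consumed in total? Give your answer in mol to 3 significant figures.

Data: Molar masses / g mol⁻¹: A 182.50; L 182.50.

5.43 mol

n(A) = 518 / 182.50 = 2.838 mol
n(L) = 473 / 182.50 = 2.592 mol
n(Z) via (i) = (2/2)×2.838 = 2.838 mol
n(Z) via (ii) = (1/1)×2.592 = 2.592 mol
total n(Z) = 2.838 + 2.592 = 5.430 mol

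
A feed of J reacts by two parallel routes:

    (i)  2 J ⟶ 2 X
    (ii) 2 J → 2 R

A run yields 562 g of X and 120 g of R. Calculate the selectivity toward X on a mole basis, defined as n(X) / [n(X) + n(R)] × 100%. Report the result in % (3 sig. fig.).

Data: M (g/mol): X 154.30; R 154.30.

82.4 %

n(X) = 562 / 154.30 = 3.642 mol
n(R) = 120 / 154.30 = 0.7777 mol
selectivity = 3.642/(3.642+0.7777) × 100 = 82.40 %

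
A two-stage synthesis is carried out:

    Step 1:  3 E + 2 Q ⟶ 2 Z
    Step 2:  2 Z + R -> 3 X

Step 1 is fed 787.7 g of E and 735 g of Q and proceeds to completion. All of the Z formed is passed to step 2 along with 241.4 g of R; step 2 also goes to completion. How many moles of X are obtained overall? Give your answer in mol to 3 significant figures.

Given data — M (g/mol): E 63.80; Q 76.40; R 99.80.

7.26 mol

Step 1:
n(E) = 787.7 / 63.80 = 12.35 mol
n(Q) = 735.0 / 76.40 = 9.620 mol
n/ν for E = 12.35/3 = 4.117
n/ν for Q = 9.620/2 = 4.810
Smallest n/ν is E → limiting reagent.
n(Z) produced = (2/3) × 12.35 = 8.233 mol
Step 2:
n(Z) available = 8.233 mol
n(R) = 241.4 / 99.80 = 2.419 mol
n/ν for Z = 8.233/2 = 4.117
n/ν for R = 2.419/1 = 2.419
Smallest n/ν is R → limiting reagent.
n(X) = (3/1) × 2.419 = 7.257 mol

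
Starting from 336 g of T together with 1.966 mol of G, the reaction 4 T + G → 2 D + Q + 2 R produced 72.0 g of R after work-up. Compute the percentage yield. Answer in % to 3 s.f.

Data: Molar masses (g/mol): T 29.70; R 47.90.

n(T) = 336.0 / 29.70 = 11.31 mol
n(G) = 1.966 mol
n/ν for T = 11.31/4 = 2.828
n/ν for G = 1.966/1 = 1.966
Smallest n/ν is G → limiting reagent.
theoretical n(R) = (2/1) × 1.966 = 3.932 mol → 188.3 g
% yield = 72.0 / 188.3 × 100 = 38.24 %

38.2 %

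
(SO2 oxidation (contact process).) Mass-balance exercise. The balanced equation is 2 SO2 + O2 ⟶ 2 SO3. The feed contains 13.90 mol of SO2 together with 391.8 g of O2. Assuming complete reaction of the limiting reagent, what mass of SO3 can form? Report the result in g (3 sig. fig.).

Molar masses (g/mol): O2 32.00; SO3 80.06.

1110 g

n(SO2) = 13.90 mol
n(O2) = 391.8 / 32.00 = 12.24 mol
n/ν → SO2: 6.950, O2: 12.24; SO2 is limiting.
n(SO3) = (2/2) × 13.90 = 13.90 mol
mass = 13.90 × 80.06 = 1113 g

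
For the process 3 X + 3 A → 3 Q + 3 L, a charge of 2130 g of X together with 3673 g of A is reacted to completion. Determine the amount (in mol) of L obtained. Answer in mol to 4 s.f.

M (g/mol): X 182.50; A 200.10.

n(X) = 2130 / 182.50 = 11.67 mol
n(A) = 3673 / 200.10 = 18.36 mol
n/ν → X: 3.890, A: 6.120; X is limiting.
n(L) = (3/3) × 11.67 = 11.67 mol

11.67 mol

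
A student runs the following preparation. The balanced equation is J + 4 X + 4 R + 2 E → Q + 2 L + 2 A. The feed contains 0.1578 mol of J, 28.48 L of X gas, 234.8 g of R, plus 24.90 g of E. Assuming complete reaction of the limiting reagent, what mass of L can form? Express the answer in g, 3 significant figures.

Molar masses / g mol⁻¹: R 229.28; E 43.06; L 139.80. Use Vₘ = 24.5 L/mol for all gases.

n(J) = 0.1578 mol
n(X) = 28.48 / 24.5 = 1.162 mol
n(R) = 234.8 / 229.28 = 1.024 mol
n(E) = 24.90 / 43.06 = 0.5783 mol
n/ν for J = 0.1578/1 = 0.1578
n/ν for X = 1.162/4 = 0.2905
n/ν for R = 1.024/4 = 0.2560
n/ν for E = 0.5783/2 = 0.2892
Smallest n/ν is J → limiting reagent.
n(L) = (2/1) × 0.1578 = 0.3156 mol
mass = 0.3156 × 139.80 = 44.12 g

44.1 g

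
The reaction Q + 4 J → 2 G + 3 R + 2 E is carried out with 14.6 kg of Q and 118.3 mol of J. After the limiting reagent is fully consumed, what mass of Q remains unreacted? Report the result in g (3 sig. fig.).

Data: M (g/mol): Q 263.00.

n(Q) = 14.60×1000 / 263.00 = 55.51 mol
n(J) = 118.3 mol
n/ν → Q: 55.51, J: 29.58; J is limiting.
Q consumed = (1/4) × 118.3 = 29.58 mol
Q remaining = 55.51 − 29.58 = 25.93 mol
mass = 25.93 × 263.00 = 6820 g

6820 g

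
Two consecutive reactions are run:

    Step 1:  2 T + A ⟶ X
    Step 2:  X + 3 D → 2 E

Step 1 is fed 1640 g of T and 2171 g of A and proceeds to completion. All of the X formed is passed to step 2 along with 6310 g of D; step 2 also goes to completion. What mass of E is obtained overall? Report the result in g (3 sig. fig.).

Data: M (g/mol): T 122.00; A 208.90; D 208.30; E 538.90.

Step 1:
n(T) = 1640 / 122.00 = 13.44 mol
n(A) = 2171 / 208.90 = 10.39 mol
n/ν → T: 6.720, A: 10.39; T is limiting.
n(X) produced = (1/2) × 13.44 = 6.720 mol
Step 2:
n(X) available = 6.720 mol
n(D) = 6310 / 208.30 = 30.29 mol
n/ν → X: 6.720, D: 10.10; X is limiting.
n(E) = (2/1) × 6.720 = 13.44 mol
mass = 13.44 × 538.90 = 7243 g

7240 g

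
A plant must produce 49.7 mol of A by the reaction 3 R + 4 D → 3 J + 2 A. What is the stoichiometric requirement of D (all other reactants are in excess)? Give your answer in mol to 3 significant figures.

n(A) = 49.70 mol
n(D) = (4/2) × 49.70 = 99.40 mol

99.4 mol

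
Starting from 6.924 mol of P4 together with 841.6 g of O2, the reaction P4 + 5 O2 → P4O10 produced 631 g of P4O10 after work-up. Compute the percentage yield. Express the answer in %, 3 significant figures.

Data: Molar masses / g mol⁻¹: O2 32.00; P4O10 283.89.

42.3 %

n(P4) = 6.924 mol
n(O2) = 841.6 / 32.00 = 26.30 mol
n/ν for P4 = 6.924/1 = 6.924
n/ν for O2 = 26.30/5 = 5.260
Smallest n/ν is O2 → limiting reagent.
theoretical n(P4O10) = (1/5) × 26.30 = 5.260 mol → 1493 g
% yield = 631 / 1493 × 100 = 42.26 %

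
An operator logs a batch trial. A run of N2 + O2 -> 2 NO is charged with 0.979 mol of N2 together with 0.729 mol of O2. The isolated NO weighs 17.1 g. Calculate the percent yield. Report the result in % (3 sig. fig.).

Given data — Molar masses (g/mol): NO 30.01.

n(N2) = 0.9790 mol
n(O2) = 0.7290 mol
n/ν → N2: 0.9790, O2: 0.7290; O2 is limiting.
theoretical n(NO) = (2/1) × 0.7290 = 1.458 mol → 43.75 g
% yield = 17.1 / 43.75 × 100 = 39.09 %

39.1 %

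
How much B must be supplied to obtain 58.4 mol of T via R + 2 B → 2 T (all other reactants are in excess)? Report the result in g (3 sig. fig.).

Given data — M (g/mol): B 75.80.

4430 g

n(T) = 58.40 mol
n(B) = (2/2) × 58.40 = 58.40 mol
mass = 58.40 × 75.80 = 4427 g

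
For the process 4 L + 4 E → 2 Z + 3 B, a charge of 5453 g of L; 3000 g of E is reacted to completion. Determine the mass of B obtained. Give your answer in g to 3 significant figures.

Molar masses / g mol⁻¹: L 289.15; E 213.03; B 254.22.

2690 g

n(L) = 5453 / 289.15 = 18.86 mol
n(E) = 3000 / 213.03 = 14.08 mol
n/ν for L = 18.86/4 = 4.715
n/ν for E = 14.08/4 = 3.520
Smallest n/ν is E → limiting reagent.
n(B) = (3/4) × 14.08 = 10.56 mol
mass = 10.56 × 254.22 = 2685 g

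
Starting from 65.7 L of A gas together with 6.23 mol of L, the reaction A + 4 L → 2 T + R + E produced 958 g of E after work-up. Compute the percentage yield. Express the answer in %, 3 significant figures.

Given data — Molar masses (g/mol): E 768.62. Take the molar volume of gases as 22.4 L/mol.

80.0 %

n(A) = 65.70 / 22.4 = 2.933 mol
n(L) = 6.230 mol
n/ν for A = 2.933/1 = 2.933
n/ν for L = 6.230/4 = 1.558
Smallest n/ν is L → limiting reagent.
theoretical n(E) = (1/4) × 6.230 = 1.558 mol → 1198 g
% yield = 958 / 1198 × 100 = 79.97 %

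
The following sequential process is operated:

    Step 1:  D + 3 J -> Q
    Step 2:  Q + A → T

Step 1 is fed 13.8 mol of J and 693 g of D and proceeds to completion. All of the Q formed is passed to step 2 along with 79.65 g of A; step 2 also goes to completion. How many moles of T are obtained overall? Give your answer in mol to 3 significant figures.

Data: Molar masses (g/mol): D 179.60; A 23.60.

3.38 mol

Step 1:
n(J) = 13.80 mol
n(D) = 693.0 / 179.60 = 3.859 mol
n/ν → J: 4.600, D: 3.859; D is limiting.
n(Q) produced = (1/1) × 3.859 = 3.859 mol
Step 2:
n(Q) available = 3.859 mol
n(A) = 79.65 / 23.60 = 3.375 mol
n/ν → Q: 3.859, A: 3.375; A is limiting.
n(T) = (1/1) × 3.375 = 3.375 mol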